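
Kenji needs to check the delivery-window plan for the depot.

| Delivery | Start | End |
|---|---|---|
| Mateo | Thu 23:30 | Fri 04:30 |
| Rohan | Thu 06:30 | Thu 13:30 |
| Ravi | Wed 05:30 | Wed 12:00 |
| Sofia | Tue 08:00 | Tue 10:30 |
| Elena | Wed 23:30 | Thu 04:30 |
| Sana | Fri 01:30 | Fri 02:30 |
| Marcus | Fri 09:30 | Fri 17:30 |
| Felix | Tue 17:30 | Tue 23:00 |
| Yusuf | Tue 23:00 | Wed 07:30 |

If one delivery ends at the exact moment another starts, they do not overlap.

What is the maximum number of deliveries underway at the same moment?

Sort all start/end points and keep a running count:
Tue 08:00 start Sofia → 1
Tue 10:30 end Sofia → 0
Tue 17:30 start Felix → 1
Tue 23:00 end Felix → 0
Tue 23:00 start Yusuf → 1
Wed 05:30 start Ravi → 2
Wed 07:30 end Yusuf → 1
Wed 12:00 end Ravi → 0
Wed 23:30 start Elena → 1
Thu 04:30 end Elena → 0
Thu 06:30 start Rohan → 1
Thu 13:30 end Rohan → 0
Thu 23:30 start Mateo → 1
Fri 01:30 start Sana → 2
Fri 02:30 end Sana → 1
Fri 04:30 end Mateo → 0
Fri 09:30 start Marcus → 1
Fri 17:30 end Marcus → 0
Peak is 2, at Wed 05:30 (Ravi, Yusuf).

2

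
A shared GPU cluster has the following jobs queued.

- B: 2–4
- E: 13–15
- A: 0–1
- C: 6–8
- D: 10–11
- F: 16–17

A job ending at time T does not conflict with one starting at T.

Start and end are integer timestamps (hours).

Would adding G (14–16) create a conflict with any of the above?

A: ends 1 at or before G starts 14 → clear.
B: ends 4 at or before G starts 14 → clear.
C: ends 8 at or before G starts 14 → clear.
D: ends 11 at or before G starts 14 → clear.
E: starts 13 before G ends 16, and ends 15 after G starts 14 → overlap.
F: starts 16 at or after G ends 16 → clear.
G overlaps E.

Yes — it overlaps E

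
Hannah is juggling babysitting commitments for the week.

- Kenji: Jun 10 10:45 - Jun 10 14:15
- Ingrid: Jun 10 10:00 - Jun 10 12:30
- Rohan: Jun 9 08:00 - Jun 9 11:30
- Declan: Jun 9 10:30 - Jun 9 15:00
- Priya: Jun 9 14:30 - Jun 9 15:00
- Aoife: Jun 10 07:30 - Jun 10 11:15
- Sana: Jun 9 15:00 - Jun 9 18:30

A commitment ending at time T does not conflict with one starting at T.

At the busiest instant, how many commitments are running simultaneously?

Sort all start/end points and keep a running count:
Jun 9 08:00 start Rohan → 1
Jun 9 10:30 start Declan → 2
Jun 9 11:30 end Rohan → 1
Jun 9 14:30 start Priya → 2
Jun 9 15:00 end Declan → 1
Jun 9 15:00 end Priya → 0
Jun 9 15:00 start Sana → 1
Jun 9 18:30 end Sana → 0
Jun 10 07:30 start Aoife → 1
Jun 10 10:00 start Ingrid → 2
Jun 10 10:45 start Kenji → 3
Jun 10 11:15 end Aoife → 2
Jun 10 12:30 end Ingrid → 1
Jun 10 14:15 end Kenji → 0
Peak is 3, at Jun 10 10:45 (Aoife, Ingrid, Kenji).

3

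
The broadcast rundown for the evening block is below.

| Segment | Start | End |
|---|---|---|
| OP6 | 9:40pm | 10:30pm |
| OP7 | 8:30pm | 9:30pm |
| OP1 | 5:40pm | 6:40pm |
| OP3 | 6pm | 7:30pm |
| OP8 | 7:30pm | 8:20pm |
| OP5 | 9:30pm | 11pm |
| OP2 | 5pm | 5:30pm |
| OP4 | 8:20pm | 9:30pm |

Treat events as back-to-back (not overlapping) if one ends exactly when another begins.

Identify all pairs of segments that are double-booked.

Two intervals overlap when each starts before the other ends.
Sorted by start: OP2, OP1, OP3, OP8, OP4, OP7, OP5, OP6.
OP1 starts after OP2 ends, so OP2 has no further overlaps.
OP3 starts before OP1 ends → OP1 and OP3 overlap.
OP8 starts after OP1 ends, so OP1 has no further overlaps.
OP8 starts exactly when OP3 ends (back-to-back, no overlap), so OP3 has no further overlaps.
OP4 starts exactly when OP8 ends (back-to-back, no overlap), so OP8 has no further overlaps.
OP7 starts before OP4 ends → OP4 and OP7 overlap.
OP5 starts exactly when OP4 ends (back-to-back, no overlap), so OP4 has no further overlaps.
OP5 starts exactly when OP7 ends (back-to-back, no overlap), so OP7 has no further overlaps.
OP6 starts before OP5 ends → OP5 and OP6 overlap.

OP1 & OP3, OP4 & OP7, OP5 & OP6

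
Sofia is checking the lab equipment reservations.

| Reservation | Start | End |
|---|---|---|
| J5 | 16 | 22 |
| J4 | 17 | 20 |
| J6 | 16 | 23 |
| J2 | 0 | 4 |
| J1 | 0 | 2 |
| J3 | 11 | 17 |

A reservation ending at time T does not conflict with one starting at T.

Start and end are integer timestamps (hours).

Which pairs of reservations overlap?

J1 & J2, J3 & J5, J3 & J6, J4 & J5, J4 & J6, J5 & J6

Two intervals overlap when each starts before the other ends.
Sorted by start: J1, J2, J3, J5, J6, J4.
J2 starts before J1 ends → J1 and J2 overlap.
J3 starts after J1 ends — done with J1.
J3 starts after J2 ends — done with J2.
J5 starts before J3 ends → J3 and J5 overlap.
J6 starts before J3 ends → J3 and J6 overlap.
J4 starts exactly when J3 ends (back-to-back, no overlap).
J6 starts before J5 ends → J5 and J6 overlap.
J4 starts before J5 ends → J5 and J4 overlap.
J4 starts before J6 ends → J6 and J4 overlap.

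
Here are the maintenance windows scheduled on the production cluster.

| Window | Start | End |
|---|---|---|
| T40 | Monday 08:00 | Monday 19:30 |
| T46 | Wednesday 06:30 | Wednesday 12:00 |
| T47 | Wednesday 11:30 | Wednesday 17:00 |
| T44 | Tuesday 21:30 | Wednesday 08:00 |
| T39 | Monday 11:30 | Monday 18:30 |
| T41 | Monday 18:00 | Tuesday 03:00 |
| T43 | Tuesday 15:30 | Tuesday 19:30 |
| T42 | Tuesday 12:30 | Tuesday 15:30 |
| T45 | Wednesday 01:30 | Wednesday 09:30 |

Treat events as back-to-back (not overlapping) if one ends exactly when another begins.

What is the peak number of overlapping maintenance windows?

Walk through starts and ends in time order (an end at T is processed before a start at T):
Monday 08:00 start T40 → 1
Monday 11:30 start T39 → 2
Monday 18:00 start T41 → 3
Monday 18:30 end T39 → 2
Monday 19:30 end T40 → 1
Tuesday 03:00 end T41 → 0
Tuesday 12:30 start T42 → 1
Tuesday 15:30 end T42 → 0
Tuesday 15:30 start T43 → 1
Tuesday 19:30 end T43 → 0
Tuesday 21:30 start T44 → 1
Wednesday 01:30 start T45 → 2
Wednesday 06:30 start T46 → 3
Wednesday 08:00 end T44 → 2
Wednesday 09:30 end T45 → 1
Wednesday 11:30 start T47 → 2
Wednesday 12:00 end T46 → 1
Wednesday 17:00 end T47 → 0
Peak is 3, at Monday 18:00 (T39, T40, T41).

3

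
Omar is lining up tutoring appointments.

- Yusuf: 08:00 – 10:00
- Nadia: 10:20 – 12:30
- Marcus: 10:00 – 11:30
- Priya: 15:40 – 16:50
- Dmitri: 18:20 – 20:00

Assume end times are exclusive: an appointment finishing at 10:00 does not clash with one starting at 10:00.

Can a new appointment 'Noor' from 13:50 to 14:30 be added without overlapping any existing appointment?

Yes — the slot is free

Yusuf: ends 10:00 at or before Noor starts 13:50 → clear.
Marcus: ends 11:30 at or before Noor starts 13:50 → clear.
Nadia: ends 12:30 at or before Noor starts 13:50 → clear.
Priya: starts 15:40 at or after Noor ends 14:30 → clear.
Dmitri: starts 18:20 at or after Noor ends 14:30 → clear.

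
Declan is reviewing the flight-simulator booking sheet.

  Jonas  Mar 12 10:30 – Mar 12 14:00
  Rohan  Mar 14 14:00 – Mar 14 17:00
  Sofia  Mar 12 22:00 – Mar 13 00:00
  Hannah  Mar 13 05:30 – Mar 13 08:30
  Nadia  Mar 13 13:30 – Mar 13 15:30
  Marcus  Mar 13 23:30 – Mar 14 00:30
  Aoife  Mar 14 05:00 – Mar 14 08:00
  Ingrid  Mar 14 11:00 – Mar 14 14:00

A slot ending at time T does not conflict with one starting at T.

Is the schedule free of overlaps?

Check each pair: they overlap iff neither finishes before the other starts.
Sorted by start: Jonas, Sofia, Hannah, Nadia, Marcus, Aoife, Ingrid, Rohan.
Sofia starts after Jonas ends, so Jonas has no further overlaps.
Hannah starts after Sofia ends, so Sofia has no further overlaps.
Nadia starts after Hannah ends, so Hannah has no further overlaps.
Marcus starts after Nadia ends, so Nadia has no further overlaps.
Aoife starts after Marcus ends, so Marcus has no further overlaps.
Ingrid starts after Aoife ends, so Aoife has no further overlaps.
Rohan starts exactly when Ingrid ends (back-to-back, no overlap).
Every pair is clear; the schedule has no overlaps.

Yes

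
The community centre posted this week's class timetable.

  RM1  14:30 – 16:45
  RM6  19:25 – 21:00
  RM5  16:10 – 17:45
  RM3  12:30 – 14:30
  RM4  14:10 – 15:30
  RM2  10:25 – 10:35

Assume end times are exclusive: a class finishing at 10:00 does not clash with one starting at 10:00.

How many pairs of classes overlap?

3

Sorted by start: RM2, RM3, RM4, RM1, RM5, RM6.
RM3 starts after RM2 ends, so nothing later overlaps RM2 either.
RM4 starts before RM3 ends → RM3 and RM4 overlap.
RM1 starts exactly when RM3 ends (back-to-back, no overlap), so nothing later overlaps RM3 either.
RM1 starts before RM4 ends → RM4 and RM1 overlap.
RM5 starts after RM4 ends, so nothing later overlaps RM4 either.
RM5 starts before RM1 ends → RM1 and RM5 overlap.
RM6 starts after RM1 ends.
RM6 starts after RM5 ends.
Overlapping pairs: RM1 & RM4, RM1 & RM5, RM3 & RM4 — 3 in total.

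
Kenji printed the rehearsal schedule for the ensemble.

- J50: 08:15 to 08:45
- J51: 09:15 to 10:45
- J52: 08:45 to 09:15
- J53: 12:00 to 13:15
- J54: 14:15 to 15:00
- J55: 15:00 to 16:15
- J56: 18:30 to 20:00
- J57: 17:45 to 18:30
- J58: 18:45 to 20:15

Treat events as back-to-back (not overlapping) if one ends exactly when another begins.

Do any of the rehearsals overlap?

Yes

Two intervals overlap when each starts before the other ends.
Sorted by start: J50, J52, J51, J53, J54, J55, J57, J56, J58.
J52 starts exactly when J50 ends (back-to-back, no overlap), so nothing later overlaps J50 either.
J51 starts exactly when J52 ends (back-to-back, no overlap), so nothing later overlaps J52 either.
J53 starts after J51 ends, so nothing later overlaps J51 either.
J54 starts after J53 ends, so nothing later overlaps J53 either.
J55 starts exactly when J54 ends (back-to-back, no overlap), so nothing later overlaps J54 either.
J57 starts after J55 ends, so nothing later overlaps J55 either.
J56 starts exactly when J57 ends (back-to-back, no overlap), so nothing later overlaps J57 either.
J58 starts before J56 ends → J56 and J58 overlap.
That's a conflict, so the schedule is not conflict-free.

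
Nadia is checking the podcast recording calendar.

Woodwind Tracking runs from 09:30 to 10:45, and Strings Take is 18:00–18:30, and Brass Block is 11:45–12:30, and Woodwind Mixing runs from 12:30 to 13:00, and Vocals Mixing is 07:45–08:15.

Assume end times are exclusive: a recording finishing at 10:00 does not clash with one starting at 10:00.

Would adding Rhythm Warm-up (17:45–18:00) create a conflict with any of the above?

No — it doesn't clash with anything

Vocals Mixing: ends 08:15 at or before Rhythm Warm-up starts 17:45 → clear.
Woodwind Tracking: ends 10:45 at or before Rhythm Warm-up starts 17:45 → clear.
Brass Block: ends 12:30 at or before Rhythm Warm-up starts 17:45 → clear.
Woodwind Mixing: ends 13:00 at or before Rhythm Warm-up starts 17:45 → clear.
Strings Take: starts 18:00 at or after Rhythm Warm-up ends 18:00 → clear.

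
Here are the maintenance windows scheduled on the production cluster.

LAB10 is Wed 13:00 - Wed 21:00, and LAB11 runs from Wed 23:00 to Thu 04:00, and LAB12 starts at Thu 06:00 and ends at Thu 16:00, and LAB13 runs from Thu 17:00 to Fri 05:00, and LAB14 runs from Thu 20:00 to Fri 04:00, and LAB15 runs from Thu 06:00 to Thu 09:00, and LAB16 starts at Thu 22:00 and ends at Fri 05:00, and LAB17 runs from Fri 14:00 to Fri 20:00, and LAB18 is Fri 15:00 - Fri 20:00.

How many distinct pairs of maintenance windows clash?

Check each pair: they overlap iff neither finishes before the other starts.
Sorted by start: LAB10, LAB11, LAB12, LAB15, LAB13, LAB14, LAB16, LAB17, LAB18.
LAB11 starts after LAB10 ends, so LAB10 has no further overlaps.
LAB12 starts after LAB11 ends, so LAB11 has no further overlaps.
LAB15 starts before LAB12 ends → LAB12 and LAB15 overlap.
LAB13 starts after LAB12 ends, so LAB12 has no further overlaps.
LAB13 starts after LAB15 ends, so LAB15 has no further overlaps.
LAB14 starts before LAB13 ends → LAB13 and LAB14 overlap.
LAB16 starts before LAB13 ends → LAB13 and LAB16 overlap.
LAB17 starts after LAB13 ends, so LAB13 has no further overlaps.
LAB16 starts before LAB14 ends → LAB14 and LAB16 overlap.
LAB17 starts after LAB14 ends, so LAB14 has no further overlaps.
LAB17 starts after LAB16 ends, so LAB16 has no further overlaps.
LAB18 starts before LAB17 ends → LAB17 and LAB18 overlap.
Overlapping pairs: LAB12 & LAB15, LAB13 & LAB14, LAB13 & LAB16, LAB14 & LAB16, LAB17 & LAB18 — 5 in total.

5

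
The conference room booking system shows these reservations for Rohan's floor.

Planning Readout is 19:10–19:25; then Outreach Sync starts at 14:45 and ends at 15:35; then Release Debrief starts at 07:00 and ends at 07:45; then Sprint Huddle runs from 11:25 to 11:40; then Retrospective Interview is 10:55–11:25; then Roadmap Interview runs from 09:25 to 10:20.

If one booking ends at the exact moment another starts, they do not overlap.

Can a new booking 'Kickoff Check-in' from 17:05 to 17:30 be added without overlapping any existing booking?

Yes — the slot is free

Release Debrief: ends 07:45 at or before Kickoff Check-in starts 17:05 → clear.
Roadmap Interview: ends 10:20 at or before Kickoff Check-in starts 17:05 → clear.
Retrospective Interview: ends 11:25 at or before Kickoff Check-in starts 17:05 → clear.
Sprint Huddle: ends 11:40 at or before Kickoff Check-in starts 17:05 → clear.
Outreach Sync: ends 15:35 at or before Kickoff Check-in starts 17:05 → clear.
Planning Readout: starts 19:10 at or after Kickoff Check-in ends 17:30 → clear.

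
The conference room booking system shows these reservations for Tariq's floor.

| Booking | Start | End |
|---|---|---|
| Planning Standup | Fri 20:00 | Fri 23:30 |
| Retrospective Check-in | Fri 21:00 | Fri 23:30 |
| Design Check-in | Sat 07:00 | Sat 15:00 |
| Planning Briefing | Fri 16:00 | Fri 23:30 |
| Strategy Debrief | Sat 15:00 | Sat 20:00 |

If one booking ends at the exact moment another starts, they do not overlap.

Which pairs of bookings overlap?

Sorted by start: Planning Briefing, Planning Standup, Retrospective Check-in, Design Check-in, Strategy Debrief.
Planning Standup starts before Planning Briefing ends → Planning Briefing and Planning Standup overlap.
Retrospective Check-in starts before Planning Briefing ends → Planning Briefing and Retrospective Check-in overlap.
Design Check-in starts after Planning Briefing ends, so Planning Briefing has no further overlaps.
Retrospective Check-in starts before Planning Standup ends → Planning Standup and Retrospective Check-in overlap.
Design Check-in starts after Planning Standup ends, so Planning Standup has no further overlaps.
Design Check-in starts after Retrospective Check-in ends, so Retrospective Check-in has no further overlaps.
Strategy Debrief starts exactly when Design Check-in ends (back-to-back, no overlap).

Planning Briefing & Planning Standup, Planning Briefing & Retrospective Check-in, Planning Standup & Retrospective Check-in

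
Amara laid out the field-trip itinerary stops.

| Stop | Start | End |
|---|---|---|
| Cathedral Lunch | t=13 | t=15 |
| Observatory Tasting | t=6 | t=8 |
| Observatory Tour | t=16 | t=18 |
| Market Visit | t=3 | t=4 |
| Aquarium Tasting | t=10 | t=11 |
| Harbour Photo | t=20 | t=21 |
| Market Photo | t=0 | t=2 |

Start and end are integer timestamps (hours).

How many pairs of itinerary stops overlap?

Sorted by start: Market Photo, Market Visit, Observatory Tasting, Aquarium Tasting, Cathedral Lunch, Observatory Tour, Harbour Photo.
Market Visit starts after Market Photo ends — done with Market Photo.
Observatory Tasting starts after Market Visit ends — done with Market Visit.
Aquarium Tasting starts after Observatory Tasting ends — done with Observatory Tasting.
Cathedral Lunch starts after Aquarium Tasting ends — done with Aquarium Tasting.
Observatory Tour starts after Cathedral Lunch ends — done with Cathedral Lunch.
Harbour Photo starts after Observatory Tour ends.
No pair overlaps.

0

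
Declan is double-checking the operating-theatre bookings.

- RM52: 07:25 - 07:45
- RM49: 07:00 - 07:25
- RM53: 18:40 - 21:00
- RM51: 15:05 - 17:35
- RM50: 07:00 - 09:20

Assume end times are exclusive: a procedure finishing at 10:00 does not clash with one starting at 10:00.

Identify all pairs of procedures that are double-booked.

Check each pair: they overlap iff neither finishes before the other starts.
Sorted by start: RM49, RM50, RM52, RM51, RM53.
RM50 starts before RM49 ends → RM49 and RM50 overlap.
RM52 starts exactly when RM49 ends (back-to-back, no overlap), so RM49 has no further overlaps.
RM52 starts before RM50 ends → RM50 and RM52 overlap.
RM51 starts after RM50 ends, so RM50 has no further overlaps.
RM51 starts after RM52 ends, so RM52 has no further overlaps.
RM53 starts after RM51 ends.

RM49 & RM50, RM50 & RM52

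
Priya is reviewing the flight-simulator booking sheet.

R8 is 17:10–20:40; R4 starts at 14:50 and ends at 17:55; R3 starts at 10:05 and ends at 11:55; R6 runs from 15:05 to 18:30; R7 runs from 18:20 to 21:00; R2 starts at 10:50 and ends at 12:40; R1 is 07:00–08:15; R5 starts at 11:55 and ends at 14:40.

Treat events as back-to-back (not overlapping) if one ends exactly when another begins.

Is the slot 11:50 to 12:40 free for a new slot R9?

R1: ends 08:15 at or before R9 starts 11:50 → clear.
R3: starts 10:05 before R9 ends 12:40, and ends 11:55 after R9 starts 11:50 → overlap.
R2: starts 10:50 before R9 ends 12:40, and ends 12:40 after R9 starts 11:50 → overlap.
R5: starts 11:55 before R9 ends 12:40, and ends 14:40 after R9 starts 11:50 → overlap.
R4: starts 14:50 at or after R9 ends 12:40 → clear.
R6: starts 15:05 at or after R9 ends 12:40 → clear.
R8: starts 17:10 at or after R9 ends 12:40 → clear.
R7: starts 18:20 at or after R9 ends 12:40 → clear.
R9 overlaps R2, R3, R5.

No — it overlaps R2, R3, R5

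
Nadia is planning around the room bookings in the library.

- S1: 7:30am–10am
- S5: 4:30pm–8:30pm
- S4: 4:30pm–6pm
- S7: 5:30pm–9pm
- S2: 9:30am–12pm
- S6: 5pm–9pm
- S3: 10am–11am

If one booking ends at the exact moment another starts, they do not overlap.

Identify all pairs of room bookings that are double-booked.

Sorted by start: S1, S2, S3, S4, S5, S6, S7.
S2 starts before S1 ends → S1 and S2 overlap.
S3 starts exactly when S1 ends (back-to-back, no overlap), so S1 has no further overlaps.
S3 starts before S2 ends → S2 and S3 overlap.
S4 starts after S2 ends, so S2 has no further overlaps.
S4 starts after S3 ends, so S3 has no further overlaps.
S5 starts before S4 ends → S4 and S5 overlap.
S6 starts before S4 ends → S4 and S6 overlap.
S7 starts before S4 ends → S4 and S7 overlap.
S6 starts before S5 ends → S5 and S6 overlap.
S7 starts before S5 ends → S5 and S7 overlap.
S7 starts before S6 ends → S6 and S7 overlap.

S1 & S2, S2 & S3, S4 & S5, S4 & S6, S4 & S7, S5 & S6, S5 & S7, S6 & S7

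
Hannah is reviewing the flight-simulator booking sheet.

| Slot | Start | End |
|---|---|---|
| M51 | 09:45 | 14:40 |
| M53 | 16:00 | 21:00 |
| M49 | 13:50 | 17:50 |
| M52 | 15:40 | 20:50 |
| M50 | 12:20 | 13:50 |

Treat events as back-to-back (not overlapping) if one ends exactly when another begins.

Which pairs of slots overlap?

M49 & M51, M49 & M52, M49 & M53, M50 & M51, M52 & M53

Sorted by start: M51, M50, M49, M52, M53.
M50 starts before M51 ends → M51 and M50 overlap.
M49 starts before M51 ends → M51 and M49 overlap.
M52 starts after M51 ends, so nothing later overlaps M51 either.
M49 starts exactly when M50 ends (back-to-back, no overlap), so nothing later overlaps M50 either.
M52 starts before M49 ends → M49 and M52 overlap.
M53 starts before M49 ends → M49 and M53 overlap.
M53 starts before M52 ends → M52 and M53 overlap.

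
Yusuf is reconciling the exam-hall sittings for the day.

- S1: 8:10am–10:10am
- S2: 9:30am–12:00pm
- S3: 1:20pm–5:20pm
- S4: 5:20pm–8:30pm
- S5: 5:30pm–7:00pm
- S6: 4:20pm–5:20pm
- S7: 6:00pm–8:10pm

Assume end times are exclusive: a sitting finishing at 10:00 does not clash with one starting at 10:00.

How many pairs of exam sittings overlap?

Sorted by start: S1, S2, S3, S6, S4, S5, S7.
S2 starts before S1 ends → S1 and S2 overlap.
S3 starts after S1 ends — done with S1.
S3 starts after S2 ends — done with S2.
S6 starts before S3 ends → S3 and S6 overlap.
S4 starts exactly when S3 ends (back-to-back, no overlap) — done with S3.
S4 starts exactly when S6 ends (back-to-back, no overlap) — done with S6.
S5 starts before S4 ends → S4 and S5 overlap.
S7 starts before S4 ends → S4 and S7 overlap.
S7 starts before S5 ends → S5 and S7 overlap.
Overlapping pairs: S1 & S2, S3 & S6, S4 & S5, S4 & S7, S5 & S7 — 5 in total.

5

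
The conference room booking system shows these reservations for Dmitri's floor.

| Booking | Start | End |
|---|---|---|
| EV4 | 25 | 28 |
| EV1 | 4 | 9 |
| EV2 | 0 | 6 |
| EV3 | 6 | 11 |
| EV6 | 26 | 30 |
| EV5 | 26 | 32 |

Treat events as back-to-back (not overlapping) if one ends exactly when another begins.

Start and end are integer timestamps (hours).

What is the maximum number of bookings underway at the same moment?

Sort all start/end points and keep a running count:
0 start EV2 → 1
4 start EV1 → 2
6 end EV2 → 1
6 start EV3 → 2
9 end EV1 → 1
11 end EV3 → 0
25 start EV4 → 1
26 start EV5 → 2
26 start EV6 → 3
28 end EV4 → 2
30 end EV6 → 1
32 end EV5 → 0
Peak is 3, at 26 (EV4, EV5, EV6).

3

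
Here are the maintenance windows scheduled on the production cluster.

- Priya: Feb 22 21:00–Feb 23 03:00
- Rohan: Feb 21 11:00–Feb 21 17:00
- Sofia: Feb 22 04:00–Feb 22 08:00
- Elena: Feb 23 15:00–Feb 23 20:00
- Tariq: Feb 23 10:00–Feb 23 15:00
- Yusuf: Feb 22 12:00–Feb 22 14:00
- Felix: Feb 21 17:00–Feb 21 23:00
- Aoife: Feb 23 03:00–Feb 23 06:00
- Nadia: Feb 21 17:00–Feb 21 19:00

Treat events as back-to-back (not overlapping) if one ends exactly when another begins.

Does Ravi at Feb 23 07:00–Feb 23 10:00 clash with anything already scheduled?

Rohan: ends Feb 21 17:00 at or before Ravi starts Feb 23 07:00 → clear.
Felix: ends Feb 21 23:00 at or before Ravi starts Feb 23 07:00 → clear.
Nadia: ends Feb 21 19:00 at or before Ravi starts Feb 23 07:00 → clear.
Sofia: ends Feb 22 08:00 at or before Ravi starts Feb 23 07:00 → clear.
Yusuf: ends Feb 22 14:00 at or before Ravi starts Feb 23 07:00 → clear.
Priya: ends Feb 23 03:00 at or before Ravi starts Feb 23 07:00 → clear.
Aoife: ends Feb 23 06:00 at or before Ravi starts Feb 23 07:00 → clear.
Tariq: starts Feb 23 10:00 at or after Ravi ends Feb 23 10:00 → clear.
Elena: starts Feb 23 15:00 at or after Ravi ends Feb 23 10:00 → clear.

No — it doesn't clash with anything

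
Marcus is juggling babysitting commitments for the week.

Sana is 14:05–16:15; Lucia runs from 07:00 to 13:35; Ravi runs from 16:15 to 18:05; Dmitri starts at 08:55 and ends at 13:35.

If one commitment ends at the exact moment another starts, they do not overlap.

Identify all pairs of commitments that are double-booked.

Dmitri & Lucia

Sorted by start: Lucia, Dmitri, Sana, Ravi.
Dmitri starts before Lucia ends → Lucia and Dmitri overlap.
Sana starts after Lucia ends, so Lucia has no further overlaps.
Sana starts after Dmitri ends, so Dmitri has no further overlaps.
Ravi starts exactly when Sana ends (back-to-back, no overlap).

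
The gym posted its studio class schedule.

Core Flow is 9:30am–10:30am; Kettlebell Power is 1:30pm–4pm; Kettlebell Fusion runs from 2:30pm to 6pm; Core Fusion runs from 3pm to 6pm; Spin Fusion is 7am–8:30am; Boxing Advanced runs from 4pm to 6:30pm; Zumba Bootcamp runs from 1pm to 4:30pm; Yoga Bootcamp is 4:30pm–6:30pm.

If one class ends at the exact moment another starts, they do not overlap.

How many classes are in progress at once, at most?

Sort all start/end points and keep a running count:
7am start Spin Fusion → 1
8:30am end Spin Fusion → 0
9:30am start Core Flow → 1
10:30am end Core Flow → 0
1pm start Zumba Bootcamp → 1
1:30pm start Kettlebell Power → 2
2:30pm start Kettlebell Fusion → 3
3pm start Core Fusion → 4
4pm end Kettlebell Power → 3
4pm start Boxing Advanced → 4
4:30pm end Zumba Bootcamp → 3
4:30pm start Yoga Bootcamp → 4
6pm end Core Fusion → 3
6pm end Kettlebell Fusion → 2
6:30pm end Boxing Advanced → 1
6:30pm end Yoga Bootcamp → 0
Peak is 4, at 3pm (Core Fusion, Kettlebell Fusion, Kettlebell Power, Zumba Bootcamp).

4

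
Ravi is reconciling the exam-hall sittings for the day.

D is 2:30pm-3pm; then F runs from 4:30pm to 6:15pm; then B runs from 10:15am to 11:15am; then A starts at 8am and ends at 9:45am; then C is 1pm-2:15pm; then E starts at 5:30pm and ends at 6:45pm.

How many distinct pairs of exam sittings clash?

Sorted by start: A, B, C, D, F, E.
B starts after A ends, so nothing later overlaps A either.
C starts after B ends, so nothing later overlaps B either.
D starts after C ends, so nothing later overlaps C either.
F starts after D ends, so nothing later overlaps D either.
E starts before F ends → F and E overlap.
Overlapping pairs: E & F — 1 in total.

1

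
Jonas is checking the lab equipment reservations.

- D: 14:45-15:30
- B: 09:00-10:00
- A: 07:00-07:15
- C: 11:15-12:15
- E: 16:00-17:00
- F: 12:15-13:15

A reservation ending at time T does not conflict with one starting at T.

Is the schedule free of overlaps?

Yes

Sorted by start: A, B, C, F, D, E.
B starts after A ends — done with A.
C starts after B ends — done with B.
F starts exactly when C ends (back-to-back, no overlap) — done with C.
D starts after F ends — done with F.
E starts after D ends.
Every pair is clear; the schedule has no overlaps.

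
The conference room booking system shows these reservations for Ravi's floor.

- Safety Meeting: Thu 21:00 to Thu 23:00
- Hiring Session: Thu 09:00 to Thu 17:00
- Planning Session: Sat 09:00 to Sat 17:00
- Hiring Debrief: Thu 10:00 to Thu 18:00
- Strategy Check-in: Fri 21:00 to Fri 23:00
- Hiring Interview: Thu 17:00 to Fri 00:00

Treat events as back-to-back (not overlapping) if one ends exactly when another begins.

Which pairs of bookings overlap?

Sorted by start: Hiring Session, Hiring Debrief, Hiring Interview, Safety Meeting, Strategy Check-in, Planning Session.
Hiring Debrief starts before Hiring Session ends → Hiring Session and Hiring Debrief overlap.
Hiring Interview starts exactly when Hiring Session ends (back-to-back, no overlap), so nothing later overlaps Hiring Session either.
Hiring Interview starts before Hiring Debrief ends → Hiring Debrief and Hiring Interview overlap.
Safety Meeting starts after Hiring Debrief ends, so nothing later overlaps Hiring Debrief either.
Safety Meeting starts before Hiring Interview ends → Hiring Interview and Safety Meeting overlap.
Strategy Check-in starts after Hiring Interview ends, so nothing later overlaps Hiring Interview either.
Strategy Check-in starts after Safety Meeting ends, so nothing later overlaps Safety Meeting either.
Planning Session starts after Strategy Check-in ends.

Hiring Debrief & Hiring Interview, Hiring Debrief & Hiring Session, Hiring Interview & Safety Meeting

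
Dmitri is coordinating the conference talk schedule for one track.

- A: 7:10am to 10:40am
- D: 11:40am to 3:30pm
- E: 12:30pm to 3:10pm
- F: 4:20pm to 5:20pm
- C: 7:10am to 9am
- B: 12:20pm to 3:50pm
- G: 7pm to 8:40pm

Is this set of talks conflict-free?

No

Sorted by start: A, C, D, B, E, F, G.
C starts before A ends → A and C overlap.
That's a conflict, so the schedule is not conflict-free.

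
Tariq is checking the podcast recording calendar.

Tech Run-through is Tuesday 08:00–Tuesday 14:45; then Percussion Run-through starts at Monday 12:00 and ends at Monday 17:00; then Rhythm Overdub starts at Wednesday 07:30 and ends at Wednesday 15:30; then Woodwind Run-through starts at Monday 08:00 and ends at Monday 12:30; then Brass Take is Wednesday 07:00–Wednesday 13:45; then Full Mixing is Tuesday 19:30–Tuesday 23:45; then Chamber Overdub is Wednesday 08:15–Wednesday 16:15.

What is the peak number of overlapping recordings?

Sweep the timeline, counting +1 at each start and −1 at each end (ends before starts at a tie):
Monday 08:00 start Woodwind Run-through → 1
Monday 12:00 start Percussion Run-through → 2
Monday 12:30 end Woodwind Run-through → 1
Monday 17:00 end Percussion Run-through → 0
Tuesday 08:00 start Tech Run-through → 1
Tuesday 14:45 end Tech Run-through → 0
Tuesday 19:30 start Full Mixing → 1
Tuesday 23:45 end Full Mixing → 0
Wednesday 07:00 start Brass Take → 1
Wednesday 07:30 start Rhythm Overdub → 2
Wednesday 08:15 start Chamber Overdub → 3
Wednesday 13:45 end Brass Take → 2
Wednesday 15:30 end Rhythm Overdub → 1
Wednesday 16:15 end Chamber Overdub → 0
Peak is 3, at Wednesday 08:15 (Brass Take, Chamber Overdub, Rhythm Overdub).

3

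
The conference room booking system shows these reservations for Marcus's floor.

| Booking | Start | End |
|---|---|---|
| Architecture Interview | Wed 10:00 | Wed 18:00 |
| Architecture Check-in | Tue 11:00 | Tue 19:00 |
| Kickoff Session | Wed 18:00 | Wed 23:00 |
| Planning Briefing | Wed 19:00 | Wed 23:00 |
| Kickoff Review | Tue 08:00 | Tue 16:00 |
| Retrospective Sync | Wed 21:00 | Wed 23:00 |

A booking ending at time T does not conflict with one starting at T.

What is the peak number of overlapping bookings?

3

Sort all start/end points and keep a running count:
Tue 08:00 start Kickoff Review → 1
Tue 11:00 start Architecture Check-in → 2
Tue 16:00 end Kickoff Review → 1
Tue 19:00 end Architecture Check-in → 0
Wed 10:00 start Architecture Interview → 1
Wed 18:00 end Architecture Interview → 0
Wed 18:00 start Kickoff Session → 1
Wed 19:00 start Planning Briefing → 2
Wed 21:00 start Retrospective Sync → 3
Wed 23:00 end Kickoff Session → 2
Wed 23:00 end Planning Briefing → 1
Wed 23:00 end Retrospective Sync → 0
Peak is 3, at Wed 21:00 (Kickoff Session, Planning Briefing, Retrospective Sync).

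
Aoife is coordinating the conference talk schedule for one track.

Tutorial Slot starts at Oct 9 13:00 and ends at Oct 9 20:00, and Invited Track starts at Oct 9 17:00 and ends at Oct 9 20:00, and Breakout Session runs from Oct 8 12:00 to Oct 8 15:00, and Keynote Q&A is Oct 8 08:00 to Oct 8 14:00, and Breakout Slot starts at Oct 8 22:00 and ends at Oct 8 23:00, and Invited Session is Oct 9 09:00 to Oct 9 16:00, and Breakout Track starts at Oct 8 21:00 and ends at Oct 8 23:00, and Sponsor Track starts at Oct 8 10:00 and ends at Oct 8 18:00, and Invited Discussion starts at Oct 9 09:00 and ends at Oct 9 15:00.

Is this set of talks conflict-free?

No

Sorted by start: Keynote Q&A, Sponsor Track, Breakout Session, Breakout Track, Breakout Slot, Invited Discussion, Invited Session, Tutorial Slot, Invited Track.
Sponsor Track starts before Keynote Q&A ends → Keynote Q&A and Sponsor Track overlap.
That's a conflict, so the schedule is not conflict-free.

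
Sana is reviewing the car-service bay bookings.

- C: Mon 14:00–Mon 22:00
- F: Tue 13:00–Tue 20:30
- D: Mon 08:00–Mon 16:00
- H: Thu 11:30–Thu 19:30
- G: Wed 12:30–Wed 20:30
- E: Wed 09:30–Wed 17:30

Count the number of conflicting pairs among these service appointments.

2

Sorted by start: D, C, F, E, G, H.
C starts before D ends → D and C overlap.
F starts after D ends, so nothing later overlaps D either.
F starts after C ends, so nothing later overlaps C either.
E starts after F ends, so nothing later overlaps F either.
G starts before E ends → E and G overlap.
H starts after E ends.
H starts after G ends.
Overlapping pairs: C & D, E & G — 2 in total.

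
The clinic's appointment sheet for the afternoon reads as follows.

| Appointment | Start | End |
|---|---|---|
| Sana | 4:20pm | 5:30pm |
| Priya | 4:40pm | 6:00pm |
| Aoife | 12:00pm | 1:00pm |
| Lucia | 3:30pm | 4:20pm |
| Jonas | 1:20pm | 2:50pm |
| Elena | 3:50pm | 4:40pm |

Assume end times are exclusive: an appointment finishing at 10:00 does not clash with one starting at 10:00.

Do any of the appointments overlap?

Yes

Sorted by start: Aoife, Jonas, Lucia, Elena, Sana, Priya.
Jonas starts after Aoife ends — done with Aoife.
Lucia starts after Jonas ends — done with Jonas.
Elena starts before Lucia ends → Lucia and Elena overlap.
That's a conflict, so the schedule is not conflict-free.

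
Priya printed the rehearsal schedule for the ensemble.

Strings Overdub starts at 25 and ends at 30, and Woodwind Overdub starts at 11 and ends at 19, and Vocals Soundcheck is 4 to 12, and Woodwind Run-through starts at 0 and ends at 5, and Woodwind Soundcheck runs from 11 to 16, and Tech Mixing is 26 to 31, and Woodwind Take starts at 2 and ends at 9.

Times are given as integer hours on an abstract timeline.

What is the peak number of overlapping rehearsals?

3

Sweep the timeline, counting +1 at each start and −1 at each end (ends before starts at a tie):
0 start Woodwind Run-through → 1
2 start Woodwind Take → 2
4 start Vocals Soundcheck → 3
5 end Woodwind Run-through → 2
9 end Woodwind Take → 1
11 start Woodwind Overdub → 2
11 start Woodwind Soundcheck → 3
12 end Vocals Soundcheck → 2
16 end Woodwind Soundcheck → 1
19 end Woodwind Overdub → 0
25 start Strings Overdub → 1
26 start Tech Mixing → 2
30 end Strings Overdub → 1
31 end Tech Mixing → 0
Peak is 3, at 4 (Vocals Soundcheck, Woodwind Run-through, Woodwind Take).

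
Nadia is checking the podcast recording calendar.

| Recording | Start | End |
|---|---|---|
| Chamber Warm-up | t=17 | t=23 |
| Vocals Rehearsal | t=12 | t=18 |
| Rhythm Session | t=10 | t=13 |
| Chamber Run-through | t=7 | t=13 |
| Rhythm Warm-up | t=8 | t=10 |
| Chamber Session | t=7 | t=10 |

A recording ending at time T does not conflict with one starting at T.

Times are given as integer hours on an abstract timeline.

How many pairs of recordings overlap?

7

Sorted by start: Chamber Session, Chamber Run-through, Rhythm Warm-up, Rhythm Session, Vocals Rehearsal, Chamber Warm-up.
Chamber Run-through starts before Chamber Session ends → Chamber Session and Chamber Run-through overlap.
Rhythm Warm-up starts before Chamber Session ends → Chamber Session and Rhythm Warm-up overlap.
Rhythm Session starts exactly when Chamber Session ends (back-to-back, no overlap) — done with Chamber Session.
Rhythm Warm-up starts before Chamber Run-through ends → Chamber Run-through and Rhythm Warm-up overlap.
Rhythm Session starts before Chamber Run-through ends → Chamber Run-through and Rhythm Session overlap.
Vocals Rehearsal starts before Chamber Run-through ends → Chamber Run-through and Vocals Rehearsal overlap.
Chamber Warm-up starts after Chamber Run-through ends.
Rhythm Session starts exactly when Rhythm Warm-up ends (back-to-back, no overlap) — done with Rhythm Warm-up.
Vocals Rehearsal starts before Rhythm Session ends → Rhythm Session and Vocals Rehearsal overlap.
Chamber Warm-up starts after Rhythm Session ends.
Chamber Warm-up starts before Vocals Rehearsal ends → Vocals Rehearsal and Chamber Warm-up overlap.
Overlapping pairs: Chamber Run-through & Chamber Session, Chamber Run-through & Rhythm Session, Chamber Run-through & Rhythm Warm-up, Chamber Run-through & Vocals Rehearsal, Chamber Session & Rhythm Warm-up, Chamber Warm-up & Vocals Rehearsal, Rhythm Session & Vocals Rehearsal — 7 in total.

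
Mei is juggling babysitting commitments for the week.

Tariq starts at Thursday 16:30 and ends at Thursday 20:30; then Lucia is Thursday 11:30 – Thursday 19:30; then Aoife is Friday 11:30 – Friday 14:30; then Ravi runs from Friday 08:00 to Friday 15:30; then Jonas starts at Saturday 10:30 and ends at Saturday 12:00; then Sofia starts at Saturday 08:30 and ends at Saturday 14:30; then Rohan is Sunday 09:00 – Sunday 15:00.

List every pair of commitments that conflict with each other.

Aoife & Ravi, Jonas & Sofia, Lucia & Tariq

Check each pair: they overlap iff neither finishes before the other starts.
Sorted by start: Lucia, Tariq, Ravi, Aoife, Sofia, Jonas, Rohan.
Tariq starts before Lucia ends → Lucia and Tariq overlap.
Ravi starts after Lucia ends, so nothing later overlaps Lucia either.
Ravi starts after Tariq ends, so nothing later overlaps Tariq either.
Aoife starts before Ravi ends → Ravi and Aoife overlap.
Sofia starts after Ravi ends, so nothing later overlaps Ravi either.
Sofia starts after Aoife ends, so nothing later overlaps Aoife either.
Jonas starts before Sofia ends → Sofia and Jonas overlap.
Rohan starts after Sofia ends.
Rohan starts after Jonas ends.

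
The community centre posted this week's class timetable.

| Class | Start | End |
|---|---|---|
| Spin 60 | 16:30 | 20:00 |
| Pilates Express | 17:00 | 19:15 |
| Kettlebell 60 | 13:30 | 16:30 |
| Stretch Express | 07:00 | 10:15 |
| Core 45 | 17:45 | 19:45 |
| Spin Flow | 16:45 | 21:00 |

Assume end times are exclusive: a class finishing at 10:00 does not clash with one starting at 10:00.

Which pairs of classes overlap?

Core 45 & Pilates Express, Core 45 & Spin 60, Core 45 & Spin Flow, Pilates Express & Spin 60, Pilates Express & Spin Flow, Spin 60 & Spin Flow

Two intervals overlap when each starts before the other ends.
Sorted by start: Stretch Express, Kettlebell 60, Spin 60, Spin Flow, Pilates Express, Core 45.
Kettlebell 60 starts after Stretch Express ends, so nothing later overlaps Stretch Express either.
Spin 60 starts exactly when Kettlebell 60 ends (back-to-back, no overlap), so nothing later overlaps Kettlebell 60 either.
Spin Flow starts before Spin 60 ends → Spin 60 and Spin Flow overlap.
Pilates Express starts before Spin 60 ends → Spin 60 and Pilates Express overlap.
Core 45 starts before Spin 60 ends → Spin 60 and Core 45 overlap.
Pilates Express starts before Spin Flow ends → Spin Flow and Pilates Express overlap.
Core 45 starts before Spin Flow ends → Spin Flow and Core 45 overlap.
Core 45 starts before Pilates Express ends → Pilates Express and Core 45 overlap.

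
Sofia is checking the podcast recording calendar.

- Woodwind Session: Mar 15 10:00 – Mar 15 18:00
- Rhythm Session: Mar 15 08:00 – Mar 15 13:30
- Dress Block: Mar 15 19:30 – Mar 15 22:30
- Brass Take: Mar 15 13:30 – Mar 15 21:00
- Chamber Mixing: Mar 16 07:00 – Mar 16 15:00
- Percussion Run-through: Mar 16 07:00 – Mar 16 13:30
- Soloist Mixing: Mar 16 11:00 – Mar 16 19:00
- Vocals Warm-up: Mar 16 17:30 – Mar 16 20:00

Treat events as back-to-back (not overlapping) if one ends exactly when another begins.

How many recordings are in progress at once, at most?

3

Walk through starts and ends in time order (an end at T is processed before a start at T):
Mar 15 08:00 start Rhythm Session → 1
Mar 15 10:00 start Woodwind Session → 2
Mar 15 13:30 end Rhythm Session → 1
Mar 15 13:30 start Brass Take → 2
Mar 15 18:00 end Woodwind Session → 1
Mar 15 19:30 start Dress Block → 2
Mar 15 21:00 end Brass Take → 1
Mar 15 22:30 end Dress Block → 0
Mar 16 07:00 start Chamber Mixing → 1
Mar 16 07:00 start Percussion Run-through → 2
Mar 16 11:00 start Soloist Mixing → 3
Mar 16 13:30 end Percussion Run-through → 2
Mar 16 15:00 end Chamber Mixing → 1
Mar 16 17:30 start Vocals Warm-up → 2
Mar 16 19:00 end Soloist Mixing → 1
Mar 16 20:00 end Vocals Warm-up → 0
Peak is 3, at Mar 16 11:00 (Chamber Mixing, Percussion Run-through, Soloist Mixing).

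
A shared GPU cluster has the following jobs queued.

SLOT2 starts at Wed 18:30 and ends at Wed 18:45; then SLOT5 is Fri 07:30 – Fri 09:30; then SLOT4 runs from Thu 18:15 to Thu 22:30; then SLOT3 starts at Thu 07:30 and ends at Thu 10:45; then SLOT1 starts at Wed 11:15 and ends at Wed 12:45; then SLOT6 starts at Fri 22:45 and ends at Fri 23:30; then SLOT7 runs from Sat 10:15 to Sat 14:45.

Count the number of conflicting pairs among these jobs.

Check each pair: they overlap iff neither finishes before the other starts.
Sorted by start: SLOT1, SLOT2, SLOT3, SLOT4, SLOT5, SLOT6, SLOT7.
SLOT2 starts after SLOT1 ends — done with SLOT1.
SLOT3 starts after SLOT2 ends — done with SLOT2.
SLOT4 starts after SLOT3 ends — done with SLOT3.
SLOT5 starts after SLOT4 ends — done with SLOT4.
SLOT6 starts after SLOT5 ends — done with SLOT5.
SLOT7 starts after SLOT6 ends.
No pair overlaps.

0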